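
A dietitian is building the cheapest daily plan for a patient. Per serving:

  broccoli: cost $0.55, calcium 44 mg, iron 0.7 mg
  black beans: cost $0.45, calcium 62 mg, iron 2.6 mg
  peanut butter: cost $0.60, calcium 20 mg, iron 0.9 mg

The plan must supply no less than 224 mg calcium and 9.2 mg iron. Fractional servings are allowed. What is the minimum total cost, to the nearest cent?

With two linear requirements the optimum uses one or two foods; enumerate the corners.
broccoli only: max(224/44, 9.2/0.7) = 13.14 servings → $7.23.
black beans only: max(224/62, 9.2/2.6) = 3.613 servings → $1.63.
peanut butter only: max(224/20, 9.2/0.9) = 11.2 servings → $6.72.
broccoli + black beans with both tight: 0.169 servings and 3.493 servings → $1.66.
broccoli + peanut butter with both tight: 0.6875 servings and 9.688 servings → $6.19.
black beans + peanut butter: the both-tight solution has a negative serving — not a feasible corner.
So the least-cost plan costs $1.63.

$1.63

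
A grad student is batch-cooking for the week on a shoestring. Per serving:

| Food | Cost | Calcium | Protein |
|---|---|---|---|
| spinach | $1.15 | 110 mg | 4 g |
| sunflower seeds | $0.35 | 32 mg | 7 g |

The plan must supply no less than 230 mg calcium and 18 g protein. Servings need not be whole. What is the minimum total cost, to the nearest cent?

The cheapest plan sits at a corner of the feasible region — with two constraints it uses at most two foods.
spinach only: max(230/110, 18/4) = 4.5 servings → $5.17.
sunflower seeds only: max(230/32, 18/7) = 7.188 servings → $2.52.
spinach + sunflower seeds with both tight: 1.611 servings and 1.651 servings → $2.43.
The minimum over all feasible corners is $2.43.

$2.43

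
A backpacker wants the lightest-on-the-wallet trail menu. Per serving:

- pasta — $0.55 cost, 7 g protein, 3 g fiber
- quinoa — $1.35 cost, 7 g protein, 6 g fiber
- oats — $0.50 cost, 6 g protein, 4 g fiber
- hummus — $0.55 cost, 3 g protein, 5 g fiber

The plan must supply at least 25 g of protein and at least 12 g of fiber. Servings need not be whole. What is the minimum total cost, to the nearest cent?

For a min-cost LP with two ≥-constraints, a basic feasible solution has at most two positive variables.
pasta only: max(25/7, 12/3) = 4 servings → $2.20.
quinoa only: max(25/7, 12/6) = 3.571 servings → $4.82.
oats only: max(25/6, 12/4) = 4.167 servings → $2.08.
hummus only: max(25/3, 12/5) = 8.333 servings → $4.58.
pasta + quinoa with both tight: 3.143 servings and 0.4286 servings → $2.31.
pasta + oats with both tight: 2.8 servings and 0.9 servings → $1.99.
pasta + hummus with both tight: 3.423 servings and 0.3462 servings → $2.07.
quinoa + oats with both targets exact would need a negative amount; discard.
quinoa + hummus: intersection lies outside the first quadrant.
oats + hummus with both targets exact would need a negative amount; discard.
Cheapest feasible corner: $1.99.

$1.99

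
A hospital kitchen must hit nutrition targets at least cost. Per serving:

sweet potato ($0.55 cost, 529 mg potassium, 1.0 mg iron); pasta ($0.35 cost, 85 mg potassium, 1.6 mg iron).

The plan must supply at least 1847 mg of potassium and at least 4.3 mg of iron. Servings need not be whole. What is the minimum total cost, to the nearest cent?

The cheapest plan sits at a corner of the feasible region — with two constraints it uses at most two foods.
sweet potato only: max(1847/529, 4.3/1.0) = 4.3 servings → $2.37.
pasta only: max(1847/85, 4.3/1.6) = 21.73 servings → $7.61.
sweet potato + pasta with both tight: 3.401 servings and 0.5617 servings → $2.07.
So the least-cost plan costs $2.07.

$2.07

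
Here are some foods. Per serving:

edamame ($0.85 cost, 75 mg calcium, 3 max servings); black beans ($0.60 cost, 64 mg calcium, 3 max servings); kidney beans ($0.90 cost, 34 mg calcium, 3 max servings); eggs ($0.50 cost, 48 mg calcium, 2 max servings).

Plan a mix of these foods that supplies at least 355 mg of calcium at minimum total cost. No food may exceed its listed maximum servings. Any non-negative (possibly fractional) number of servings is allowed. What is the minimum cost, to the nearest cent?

Cost per mg of calcium: black beans $0.0094, eggs $0.0104, edamame $0.0113, kidney beans $0.0265.
Take 3 servings of black beans: +192.0 mg calcium for $1.80 (total $1.80, still need 163.0 mg).
Take 2 servings of eggs: +96.0 mg calcium for $1.00 (total $2.80, still need 67.0 mg).
Take 0.8933 servings of edamame: +67.0 mg calcium for $0.76 (total $3.56, still need 0.0 mg).
Filling from the cheapest source first is optimal under one linear minimum: $3.56.

$3.56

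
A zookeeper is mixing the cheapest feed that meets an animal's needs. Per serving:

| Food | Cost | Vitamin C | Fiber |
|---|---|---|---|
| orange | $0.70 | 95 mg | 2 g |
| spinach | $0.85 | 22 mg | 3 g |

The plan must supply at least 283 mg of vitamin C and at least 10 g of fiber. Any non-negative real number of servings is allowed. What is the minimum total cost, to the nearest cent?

Check every corner: each single food scaled to meet both minima, and each pair solved so both constraints bind.
orange only: max(283/95, 10/2) = 5 servings → $3.50.
spinach only: max(283/22, 10/3) = 12.86 servings → $10.93.
orange + spinach with both tight: 2.61 servings and 1.593 servings → $3.18.
The minimum over all feasible corners is $3.18.

$3.18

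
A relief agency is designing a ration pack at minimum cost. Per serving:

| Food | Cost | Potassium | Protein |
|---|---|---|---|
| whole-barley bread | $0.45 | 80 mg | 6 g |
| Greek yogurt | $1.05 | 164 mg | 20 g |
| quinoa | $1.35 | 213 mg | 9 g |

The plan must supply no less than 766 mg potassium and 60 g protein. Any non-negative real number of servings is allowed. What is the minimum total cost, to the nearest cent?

For a min-cost LP with two ≥-constraints, a basic feasible solution has at most two positive variables.
whole-barley bread only: max(766/80, 60/6) = 10 servings → $4.50.
Greek yogurt only: max(766/164, 60/20) = 4.671 servings → $4.90.
quinoa only: max(766/213, 60/9) = 6.667 servings → $9.00.
whole-barley bread + Greek yogurt with both tight: 8.896 servings and 0.3312 servings → $4.35.
whole-barley bread + quinoa with both targets exact would need a negative amount; discard.
Greek yogurt + quinoa with both tight: 2.114 servings and 1.968 servings → $4.88.
So the least-cost plan costs $4.35.

$4.35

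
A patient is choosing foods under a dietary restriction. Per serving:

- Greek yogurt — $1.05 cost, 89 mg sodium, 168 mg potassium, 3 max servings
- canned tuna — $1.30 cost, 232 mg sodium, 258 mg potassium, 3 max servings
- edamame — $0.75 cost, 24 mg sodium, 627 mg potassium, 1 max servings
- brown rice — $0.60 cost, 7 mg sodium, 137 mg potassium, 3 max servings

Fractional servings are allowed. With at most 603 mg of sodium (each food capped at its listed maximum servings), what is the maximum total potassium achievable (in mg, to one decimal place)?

1865.6 mg

Potassium per mg sodium: edamame 26.12, brown rice 19.57, Greek yogurt 1.888, canned tuna 1.112.
Take 1 serving of edamame: uses 24 mg sodium, +627.0 mg potassium (running total 627.0 mg).
Take 3 servings of brown rice: uses 21 mg sodium, +411.0 mg potassium (running total 1038.0 mg).
Take 3 servings of Greek yogurt: uses 267 mg sodium, +504.0 mg potassium (running total 1542.0 mg).
Take 1.254 servings of canned tuna: uses 291 mg sodium, +323.6 mg potassium (running total 1865.6 mg).
Greedy by best ratio exhausts the sodium allowance optimally: 1865.6 mg.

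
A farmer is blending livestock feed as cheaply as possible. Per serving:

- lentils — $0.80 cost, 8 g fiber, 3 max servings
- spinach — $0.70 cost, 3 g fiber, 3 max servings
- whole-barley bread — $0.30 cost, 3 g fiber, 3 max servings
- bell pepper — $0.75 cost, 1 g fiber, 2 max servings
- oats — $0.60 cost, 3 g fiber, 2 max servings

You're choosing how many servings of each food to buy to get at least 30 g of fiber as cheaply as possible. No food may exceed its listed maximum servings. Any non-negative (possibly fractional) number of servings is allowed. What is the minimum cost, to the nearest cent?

$3.00

Cost per g of fiber: lentils $0.1000, whole-barley bread $0.1000, oats $0.2000, spinach $0.2333, bell pepper $0.7500.
Take 3 servings of lentils: +24.0 g fiber for $2.40 (total $2.40, still need 6.0 g).
Take 2 servings of whole-barley bread: +6.0 g fiber for $0.60 (total $3.00, still need 0.0 g).
Filling from the cheapest source first is optimal under one linear minimum: $3.00.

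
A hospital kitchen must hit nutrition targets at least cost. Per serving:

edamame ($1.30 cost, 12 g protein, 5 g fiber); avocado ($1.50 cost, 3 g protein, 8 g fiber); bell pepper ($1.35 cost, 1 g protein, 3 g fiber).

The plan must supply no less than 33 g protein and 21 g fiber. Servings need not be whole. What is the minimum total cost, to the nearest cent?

edamame only: max(33/12, 21/5) = 4.2 servings → $5.46.
avocado only: max(33/3, 21/8) = 11 servings → $16.50.
bell pepper only: max(33/1, 21/3) = 33 servings → $44.55.
edamame + avocado with both tight: 2.481 servings and 1.074 servings → $4.84.
edamame + bell pepper with both tight: 2.516 servings and 2.806 servings → $7.06.
avocado + bell pepper with both targets exact would need a negative amount; discard.
The minimum over all feasible corners is $4.84.

$4.84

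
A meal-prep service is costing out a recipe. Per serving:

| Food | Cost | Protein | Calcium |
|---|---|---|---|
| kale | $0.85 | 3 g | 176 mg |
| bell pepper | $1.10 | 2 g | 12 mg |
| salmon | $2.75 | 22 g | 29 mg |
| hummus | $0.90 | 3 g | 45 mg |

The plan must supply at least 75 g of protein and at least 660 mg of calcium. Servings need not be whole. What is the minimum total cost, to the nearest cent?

This is a tiny linear program; its minimum lies at a vertex of the feasible set. List the vertices and price them.
kale only: max(75/3, 660/176) = 25 servings → $21.25.
bell pepper only: max(75/2, 660/12) = 55 servings → $60.50.
salmon only: max(75/22, 660/29) = 22.76 servings → $62.59.
hummus only: max(75/3, 660/45) = 25 servings → $22.50.
kale + bell pepper with both tight: 1.329 servings and 35.51 servings → $40.19.
kale + salmon with both tight: 3.262 servings and 2.964 servings → $10.92.
kale + hummus with both targets exact would need a negative amount; discard.
bell pepper + salmon with both targets exact would need a negative amount; discard.
bell pepper + hummus with both tight: 25.83 servings and 7.778 servings → $35.42.
salmon + hummus with both tight: 1.545 servings and 13.67 servings → $16.55.
The minimum over all feasible corners is $10.92.

$10.92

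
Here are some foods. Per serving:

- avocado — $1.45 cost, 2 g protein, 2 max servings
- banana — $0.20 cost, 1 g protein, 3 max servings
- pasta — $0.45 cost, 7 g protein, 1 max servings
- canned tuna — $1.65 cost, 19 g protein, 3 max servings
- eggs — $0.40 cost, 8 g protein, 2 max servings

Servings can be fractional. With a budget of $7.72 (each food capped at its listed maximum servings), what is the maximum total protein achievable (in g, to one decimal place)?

Protein per dollar: eggs 20, pasta 15.56, canned tuna 11.52, banana 5, avocado 1.379.
Take 2 servings of eggs: spends $0.80, +16.0 g protein (running total 16.0 g).
Take 1 serving of pasta: spends $0.45, +7.0 g protein (running total 23.0 g).
Take 3 servings of canned tuna: spends $4.95, +57.0 g protein (running total 80.0 g).
Take 3 servings of banana: spends $0.60, +3.0 g protein (running total 83.0 g).
Take 0.6345 servings of avocado: spends $0.92, +1.3 g protein (running total 84.3 g).
Greedy by best ratio exhausts the cost allowance optimally: 84.3 g.

84.3 g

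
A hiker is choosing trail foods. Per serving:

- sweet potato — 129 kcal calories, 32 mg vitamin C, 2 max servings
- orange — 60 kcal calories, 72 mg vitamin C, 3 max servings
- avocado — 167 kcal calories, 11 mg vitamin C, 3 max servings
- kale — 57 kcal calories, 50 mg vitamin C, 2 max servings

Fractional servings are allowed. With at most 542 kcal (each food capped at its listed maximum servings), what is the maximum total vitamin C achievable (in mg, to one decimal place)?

Vitamin C per kcal: orange 1.2, kale 0.8772, sweet potato 0.2481, avocado 0.06587.
Take 3 servings of orange: uses 180 kcal, +216.0 mg vitamin C (running total 216.0 mg).
Take 2 servings of kale: uses 114 kcal, +100.0 mg vitamin C (running total 316.0 mg).
Take 1.922 servings of sweet potato: uses 248 kcal, +61.5 mg vitamin C (running total 377.5 mg).
Greedy by best ratio exhausts the calories allowance optimally: 377.5 mg.

377.5 mg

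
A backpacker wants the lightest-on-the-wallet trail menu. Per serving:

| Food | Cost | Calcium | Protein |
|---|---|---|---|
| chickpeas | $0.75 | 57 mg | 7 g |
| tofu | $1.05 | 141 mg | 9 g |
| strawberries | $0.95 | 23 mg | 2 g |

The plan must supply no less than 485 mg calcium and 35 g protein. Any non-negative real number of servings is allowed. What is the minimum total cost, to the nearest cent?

$4.00

Minimising a linear cost over {calcium ≥ 485, protein ≥ 35, servings ≥ 0} — the optimum is at a vertex, using one or two foods.
chickpeas only: max(485/57, 35/7) = 8.509 servings → $6.38.
tofu only: max(485/141, 35/9) = 3.889 servings → $4.08.
strawberries only: max(485/23, 35/2) = 21.09 servings → $20.03.
chickpeas + tofu with both tight: 1.203 servings and 2.954 servings → $4.00.
chickpeas + strawberries with both targets exact would need a negative amount; discard.
tofu + strawberries with both tight: 2.2 servings and 7.6 servings → $9.53.
So the least-cost plan costs $4.00.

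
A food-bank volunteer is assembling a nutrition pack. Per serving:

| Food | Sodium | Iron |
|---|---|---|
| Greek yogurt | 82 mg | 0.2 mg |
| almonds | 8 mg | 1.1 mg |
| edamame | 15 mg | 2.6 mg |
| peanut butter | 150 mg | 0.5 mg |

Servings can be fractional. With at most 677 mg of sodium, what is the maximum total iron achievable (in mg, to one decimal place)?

117.3 mg

Iron per mg sodium: edamame 0.1733, almonds 0.1375, peanut butter 0.003333, Greek yogurt 0.002439.
With no serving limits, spend the whole sodium allowance on edamame: 677 mg / 15 mg × 2.6 mg = 117.3 mg.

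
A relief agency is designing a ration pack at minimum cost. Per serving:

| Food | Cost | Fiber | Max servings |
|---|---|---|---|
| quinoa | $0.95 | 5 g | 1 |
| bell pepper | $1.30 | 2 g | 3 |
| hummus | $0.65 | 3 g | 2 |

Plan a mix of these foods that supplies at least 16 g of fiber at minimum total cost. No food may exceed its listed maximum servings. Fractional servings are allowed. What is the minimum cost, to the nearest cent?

$5.50

Cost per g of fiber: quinoa $0.1900, hummus $0.2167, bell pepper $0.6500.
Take 1 serving of quinoa: +5.0 g fiber for $0.95 (total $0.95, still need 11.0 g).
Take 2 servings of hummus: +6.0 g fiber for $1.30 (total $2.25, still need 5.0 g).
Take 2.5 servings of bell pepper: +5.0 g fiber for $3.25 (total $5.50, still need 0.0 g).
Filling from the cheapest source first is optimal under one linear minimum: $5.50.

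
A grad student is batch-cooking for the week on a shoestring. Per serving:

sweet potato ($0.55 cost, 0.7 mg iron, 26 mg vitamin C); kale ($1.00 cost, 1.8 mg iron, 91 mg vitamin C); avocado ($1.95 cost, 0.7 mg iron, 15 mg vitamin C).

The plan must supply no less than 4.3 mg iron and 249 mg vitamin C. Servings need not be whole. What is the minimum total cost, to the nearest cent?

sweet potato only: max(4.3/0.7, 249/26) = 9.577 servings → $5.27.
kale only: max(4.3/1.8, 249/91) = 2.736 servings → $2.74.
avocado only: max(4.3/0.7, 249/15) = 16.6 servings → $32.37.
sweet potato + kale with both targets exact would need a negative amount; discard.
sweet potato + avocado with both targets exact would need a negative amount; discard.
kale + avocado: the both-tight solution has a negative serving — not a feasible corner.
The minimum over all feasible corners is $2.74.

$2.74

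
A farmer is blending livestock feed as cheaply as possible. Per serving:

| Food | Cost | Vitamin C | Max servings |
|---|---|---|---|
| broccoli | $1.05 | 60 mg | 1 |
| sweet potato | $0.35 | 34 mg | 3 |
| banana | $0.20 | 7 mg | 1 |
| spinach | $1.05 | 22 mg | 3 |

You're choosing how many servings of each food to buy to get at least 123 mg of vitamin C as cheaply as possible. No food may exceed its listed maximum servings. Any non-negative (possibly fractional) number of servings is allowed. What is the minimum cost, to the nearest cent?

Cost per mg of vitamin C: sweet potato $0.0103, broccoli $0.0175, banana $0.0286, spinach $0.0477.
Take 3 servings of sweet potato: +102.0 mg vitamin C for $1.05 (total $1.05, still need 21.0 mg).
Take 0.35 servings of broccoli: +21.0 mg vitamin C for $0.37 (total $1.42, still need 0.0 mg).
Filling from the cheapest source first is optimal under one linear minimum: $1.42.

$1.42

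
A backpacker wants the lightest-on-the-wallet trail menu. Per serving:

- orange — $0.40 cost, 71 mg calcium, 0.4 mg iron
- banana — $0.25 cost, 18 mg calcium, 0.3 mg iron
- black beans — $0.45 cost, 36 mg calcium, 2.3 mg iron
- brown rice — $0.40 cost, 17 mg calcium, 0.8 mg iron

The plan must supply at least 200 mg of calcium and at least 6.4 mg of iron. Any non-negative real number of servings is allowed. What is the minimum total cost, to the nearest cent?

A basic optimal solution has at most two foods positive. Try each food alone and each pair with both targets met exactly.
orange only: max(200/71, 6.4/0.4) = 16 servings → $6.40.
banana only: max(200/18, 6.4/0.3) = 21.33 servings → $5.33.
black beans only: max(200/36, 6.4/2.3) = 5.556 servings → $2.50.
brown rice only: max(200/17, 6.4/0.8) = 11.76 servings → $4.71.
orange + banana: the both-tight solution has a negative serving — not a feasible corner.
orange + black beans with both tight: 1.542 servings and 2.514 servings → $1.75.
orange + brown rice with both tight: 1.024 servings and 7.488 servings → $3.40.
banana + black beans with both tight: 7.503 servings and 1.804 servings → $2.69.
banana + brown rice with both tight: 5.505 servings and 5.935 servings → $3.75.
black beans + brown rice: the both-tight solution has a negative serving — not a feasible corner.
The minimum over all feasible corners is $1.75.

$1.75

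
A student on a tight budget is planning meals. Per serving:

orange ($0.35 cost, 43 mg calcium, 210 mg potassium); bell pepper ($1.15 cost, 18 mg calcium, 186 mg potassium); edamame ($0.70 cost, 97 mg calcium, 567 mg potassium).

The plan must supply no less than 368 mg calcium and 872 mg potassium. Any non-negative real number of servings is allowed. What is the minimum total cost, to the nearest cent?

Minimising a linear cost over {calcium ≥ 368, potassium ≥ 872, servings ≥ 0} — the optimum is at a vertex, using one or two foods.
orange only: max(368/43, 872/210) = 8.558 servings → $3.00.
bell pepper only: max(368/18, 872/186) = 20.44 servings → $23.51.
edamame only: max(368/97, 872/567) = 3.794 servings → $2.66.
orange + bell pepper with both targets exact would need a negative amount; discard.
orange + edamame with both targets exact would need a negative amount; discard.
bell pepper + edamame with both targets exact would need a negative amount; discard.
The minimum over all feasible corners is $2.66.

$2.66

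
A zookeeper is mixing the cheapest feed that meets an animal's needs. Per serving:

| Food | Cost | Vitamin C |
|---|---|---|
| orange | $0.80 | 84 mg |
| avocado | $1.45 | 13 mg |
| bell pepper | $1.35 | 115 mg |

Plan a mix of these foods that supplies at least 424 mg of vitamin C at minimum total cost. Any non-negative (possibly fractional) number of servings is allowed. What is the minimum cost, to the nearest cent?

$4.04

Cost per mg of vitamin C: orange $0.0095, bell pepper $0.0117, avocado $0.1115.
With no serving limits, use only orange: 424 mg / 84 mg = 5.048 servings × $0.80 = $4.04.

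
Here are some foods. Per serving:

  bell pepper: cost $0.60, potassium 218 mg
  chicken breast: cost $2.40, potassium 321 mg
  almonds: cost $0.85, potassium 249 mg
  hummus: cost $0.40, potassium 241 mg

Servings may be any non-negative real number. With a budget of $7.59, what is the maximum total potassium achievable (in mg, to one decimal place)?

Potassium per dollar: hummus 602.5, bell pepper 363.3, almonds 292.9, chicken breast 133.8.
With no serving limits, spend the whole cost allowance on hummus: $7.59 / $0.40 × 241 mg = 4573.0 mg.

4573.0 mg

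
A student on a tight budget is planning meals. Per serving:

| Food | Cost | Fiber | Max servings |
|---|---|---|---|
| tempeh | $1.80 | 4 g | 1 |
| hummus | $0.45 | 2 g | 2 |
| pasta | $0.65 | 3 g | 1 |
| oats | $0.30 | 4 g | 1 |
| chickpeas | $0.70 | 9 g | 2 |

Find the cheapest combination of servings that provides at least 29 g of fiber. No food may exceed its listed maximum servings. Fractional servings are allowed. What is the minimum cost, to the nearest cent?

$3.25

Cost per g of fiber: oats $0.0750, chickpeas $0.0778, pasta $0.2167, hummus $0.2250, tempeh $0.4500.
Take 1 serving of oats: +4.0 g fiber for $0.30 (total $0.30, still need 25.0 g).
Take 2 servings of chickpeas: +18.0 g fiber for $1.40 (total $1.70, still need 7.0 g).
Take 1 serving of pasta: +3.0 g fiber for $0.65 (total $2.35, still need 4.0 g).
Take 2 servings of hummus: +4.0 g fiber for $0.90 (total $3.25, still need 0.0 g).
Greedy by cheapest-per-g is optimal for a single linear constraint, so the minimum cost is $3.25.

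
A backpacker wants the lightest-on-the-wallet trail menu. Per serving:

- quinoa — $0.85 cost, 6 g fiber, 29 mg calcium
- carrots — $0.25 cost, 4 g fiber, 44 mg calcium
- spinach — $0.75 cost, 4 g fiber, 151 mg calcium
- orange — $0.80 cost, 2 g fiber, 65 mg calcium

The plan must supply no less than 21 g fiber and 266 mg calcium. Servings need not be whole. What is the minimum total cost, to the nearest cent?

The cheapest plan sits at a corner of the feasible region — with two constraints it uses at most two foods.
quinoa only: max(21/6, 266/29) = 9.172 servings → $7.80.
carrots only: max(21/4, 266/44) = 6.045 servings → $1.51.
spinach only: max(21/4, 266/151) = 5.25 servings → $3.94.
orange only: max(21/2, 266/65) = 10.5 servings → $8.40.
quinoa + carrots with both targets exact would need a negative amount; discard.
quinoa + spinach with both tight: 2.667 servings and 1.249 servings → $3.20.
quinoa + orange with both tight: 2.509 servings and 2.973 servings → $4.51.
carrots + spinach with both tight: 4.923 servings and 0.3271 servings → $1.48.
carrots + orange with both tight: 4.843 servings and 0.814 servings → $1.86.
spinach + orange: the both-tight solution has a negative serving — not a feasible corner.
So the least-cost plan costs $1.48.

$1.48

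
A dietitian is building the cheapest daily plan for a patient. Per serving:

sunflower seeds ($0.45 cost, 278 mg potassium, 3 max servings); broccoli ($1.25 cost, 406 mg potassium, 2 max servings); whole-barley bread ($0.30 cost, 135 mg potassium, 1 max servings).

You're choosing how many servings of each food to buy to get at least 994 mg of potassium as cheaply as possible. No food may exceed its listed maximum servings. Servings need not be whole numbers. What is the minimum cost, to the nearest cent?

Cost per mg of potassium: sunflower seeds $0.0016, whole-barley bread $0.0022, broccoli $0.0031.
Take 3 servings of sunflower seeds: +834.0 mg potassium for $1.35 (total $1.35, still need 160.0 mg).
Take 1 serving of whole-barley bread: +135.0 mg potassium for $0.30 (total $1.65, still need 25.0 mg).
Take 0.06158 servings of broccoli: +25.0 mg potassium for $0.08 (total $1.73, still need 0.0 mg).
Greedy by cheapest-per-mg is optimal for a single linear constraint, so the minimum cost is $1.73.

$1.73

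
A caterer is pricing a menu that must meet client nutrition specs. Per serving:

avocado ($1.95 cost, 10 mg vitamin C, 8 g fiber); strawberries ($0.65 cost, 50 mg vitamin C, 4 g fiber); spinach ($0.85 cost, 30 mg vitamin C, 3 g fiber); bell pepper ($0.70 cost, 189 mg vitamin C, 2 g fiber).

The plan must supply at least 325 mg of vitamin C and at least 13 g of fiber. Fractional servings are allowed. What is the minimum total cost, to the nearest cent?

avocado only: max(325/10, 13/8) = 32.5 servings → $63.38.
strawberries only: max(325/50, 13/4) = 6.5 servings → $4.22.
spinach only: max(325/30, 13/3) = 10.83 servings → $9.21.
bell pepper only: max(325/189, 13/2) = 6.5 servings → $4.55.
avocado + strawberries: the both-tight solution has a negative serving — not a feasible corner.
avocado + spinach: intersection lies outside the first quadrant.
avocado + bell pepper with both tight: 1.211 servings and 1.655 servings → $3.52.
strawberries + spinach with both targets exact would need a negative amount; discard.
strawberries + bell pepper with both tight: 2.755 servings and 0.9909 servings → $2.48.
spinach + bell pepper with both tight: 3.564 servings and 1.154 servings → $3.84.
Cheapest feasible corner: $2.48.

$2.48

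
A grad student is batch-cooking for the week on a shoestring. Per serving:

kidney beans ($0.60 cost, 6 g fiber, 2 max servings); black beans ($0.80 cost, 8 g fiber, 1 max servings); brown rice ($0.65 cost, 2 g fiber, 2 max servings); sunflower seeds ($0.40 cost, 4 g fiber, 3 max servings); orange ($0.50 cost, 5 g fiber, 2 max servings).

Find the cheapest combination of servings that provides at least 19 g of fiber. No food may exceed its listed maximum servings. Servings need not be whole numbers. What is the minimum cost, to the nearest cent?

$1.90

Cost per g of fiber: kidney beans $0.1000, black beans $0.1000, sunflower seeds $0.1000, orange $0.1000, brown rice $0.3250.
Take 2 servings of kidney beans: +12.0 g fiber for $1.20 (total $1.20, still need 7.0 g).
Take 0.875 servings of black beans: +7.0 g fiber for $0.70 (total $1.90, still need 0.0 g).
Greedy by cheapest-per-g is optimal for a single linear constraint, so the minimum cost is $1.90.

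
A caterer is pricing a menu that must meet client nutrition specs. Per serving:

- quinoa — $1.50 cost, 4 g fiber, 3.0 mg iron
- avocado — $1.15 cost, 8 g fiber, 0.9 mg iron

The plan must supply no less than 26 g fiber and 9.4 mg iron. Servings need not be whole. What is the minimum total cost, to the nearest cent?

Check every corner: each single food scaled to meet both minima, and each pair solved so both constraints bind.
quinoa only: max(26/4, 9.4/3.0) = 6.5 servings → $9.75.
avocado only: max(26/8, 9.4/0.9) = 10.44 servings → $12.01.
quinoa + avocado with both tight: 2.539 servings and 1.98 servings → $6.09.
So the least-cost plan costs $6.09.

$6.09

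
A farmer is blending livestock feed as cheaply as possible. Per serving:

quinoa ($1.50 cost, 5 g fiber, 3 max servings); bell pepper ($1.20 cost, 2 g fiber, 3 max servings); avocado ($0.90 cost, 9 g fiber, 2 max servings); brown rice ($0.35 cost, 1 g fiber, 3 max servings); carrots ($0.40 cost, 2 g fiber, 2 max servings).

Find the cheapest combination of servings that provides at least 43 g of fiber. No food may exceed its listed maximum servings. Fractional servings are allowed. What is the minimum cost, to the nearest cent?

$9.95

Cost per g of fiber: avocado $0.1000, carrots $0.2000, quinoa $0.3000, brown rice $0.3500, bell pepper $0.6000.
Take 2 servings of avocado: +18.0 g fiber for $1.80 (total $1.80, still need 25.0 g).
Take 2 servings of carrots: +4.0 g fiber for $0.80 (total $2.60, still need 21.0 g).
Take 3 servings of quinoa: +15.0 g fiber for $4.50 (total $7.10, still need 6.0 g).
Take 3 servings of brown rice: +3.0 g fiber for $1.05 (total $8.15, still need 3.0 g).
Take 1.5 servings of bell pepper: +3.0 g fiber for $1.80 (total $9.95, still need 0.0 g).
Filling from the cheapest source first is optimal under one linear minimum: $9.95.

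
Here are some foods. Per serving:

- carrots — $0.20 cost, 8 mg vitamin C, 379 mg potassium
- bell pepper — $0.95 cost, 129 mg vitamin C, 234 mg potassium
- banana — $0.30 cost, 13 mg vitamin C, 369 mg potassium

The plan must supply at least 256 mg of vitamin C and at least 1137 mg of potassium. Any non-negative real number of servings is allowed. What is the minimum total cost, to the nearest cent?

$2.15

carrots only: max(256/8, 1137/379) = 32 servings → $6.40.
bell pepper only: max(256/129, 1137/234) = 4.859 servings → $4.62.
banana only: max(256/13, 1137/369) = 19.69 servings → $5.91.
carrots + bell pepper with both tight: 1.845 servings and 1.87 servings → $2.15.
carrots + banana: the both-tight solution has a negative serving — not a feasible corner.
bell pepper + banana with both tight: 1.788 servings and 1.947 servings → $2.28.
So the least-cost plan costs $2.15.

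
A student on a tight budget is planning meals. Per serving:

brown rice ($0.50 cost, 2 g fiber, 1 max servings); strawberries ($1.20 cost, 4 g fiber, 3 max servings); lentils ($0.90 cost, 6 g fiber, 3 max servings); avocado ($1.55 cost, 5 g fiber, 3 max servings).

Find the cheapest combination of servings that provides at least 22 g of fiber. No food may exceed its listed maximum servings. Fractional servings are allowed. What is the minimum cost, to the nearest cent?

Cost per g of fiber: lentils $0.1500, brown rice $0.2500, strawberries $0.3000, avocado $0.3100.
Take 3 servings of lentils: +18.0 g fiber for $2.70 (total $2.70, still need 4.0 g).
Take 1 serving of brown rice: +2.0 g fiber for $0.50 (total $3.20, still need 2.0 g).
Take 0.5 servings of strawberries: +2.0 g fiber for $0.60 (total $3.80, still need 0.0 g).
Filling from the cheapest source first is optimal under one linear minimum: $3.80.

$3.80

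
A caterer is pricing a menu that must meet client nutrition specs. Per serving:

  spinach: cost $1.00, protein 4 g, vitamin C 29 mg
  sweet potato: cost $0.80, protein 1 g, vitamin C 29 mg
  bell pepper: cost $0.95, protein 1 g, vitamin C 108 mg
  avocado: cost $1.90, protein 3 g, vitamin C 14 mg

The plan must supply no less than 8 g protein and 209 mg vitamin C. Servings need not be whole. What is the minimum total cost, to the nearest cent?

$3.05

With two linear requirements the optimum uses one or two foods; enumerate the corners.
spinach only: max(8/4, 209/29) = 7.207 servings → $7.21.
sweet potato only: max(8/1, 209/29) = 8 servings → $6.40.
bell pepper only: max(8/1, 209/108) = 8 servings → $7.60.
avocado only: max(8/3, 209/14) = 14.93 servings → $28.36.
spinach + sweet potato with both tight: 0.2644 servings and 6.943 servings → $5.82.
spinach + bell pepper with both tight: 1.625 servings and 1.499 servings → $3.05.
spinach + avocado: the both-tight solution has a negative serving — not a feasible corner.
sweet potato + bell pepper: intersection lies outside the first quadrant.
sweet potato + avocado with both tight: 7.055 servings and 0.3151 servings → $6.24.
bell pepper + avocado with both tight: 1.661 servings and 2.113 servings → $5.59.
So the least-cost plan costs $3.05.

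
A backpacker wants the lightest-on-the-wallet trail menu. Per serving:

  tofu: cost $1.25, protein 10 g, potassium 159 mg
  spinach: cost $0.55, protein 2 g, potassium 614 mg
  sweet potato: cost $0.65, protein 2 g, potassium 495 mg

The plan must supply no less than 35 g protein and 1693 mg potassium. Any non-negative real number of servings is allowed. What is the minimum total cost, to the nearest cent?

$4.96

Minimising a linear cost over {protein ≥ 35, potassium ≥ 1693, servings ≥ 0} — the optimum is at a vertex, using one or two foods.
tofu only: max(35/10, 1693/159) = 10.65 servings → $13.31.
spinach only: max(35/2, 1693/614) = 17.5 servings → $9.62.
sweet potato only: max(35/2, 1693/495) = 17.5 servings → $11.38.
tofu + spinach with both tight: 3.11 servings and 1.952 servings → $4.96.
tofu + sweet potato with both tight: 3.009 servings and 2.454 servings → $5.36.
spinach + sweet potato with both targets exact would need a negative amount; discard.
The minimum over all feasible corners is $4.96.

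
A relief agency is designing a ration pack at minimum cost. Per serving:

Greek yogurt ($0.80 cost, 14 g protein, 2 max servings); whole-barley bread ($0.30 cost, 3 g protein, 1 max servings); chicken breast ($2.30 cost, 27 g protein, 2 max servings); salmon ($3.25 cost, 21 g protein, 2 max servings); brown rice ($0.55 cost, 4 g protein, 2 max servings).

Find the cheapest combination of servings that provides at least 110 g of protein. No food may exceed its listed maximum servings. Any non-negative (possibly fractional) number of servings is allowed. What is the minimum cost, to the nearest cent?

$10.23

Cost per g of protein: Greek yogurt $0.0571, chicken breast $0.0852, whole-barley bread $0.1000, brown rice $0.1375, salmon $0.1548.
Take 2 servings of Greek yogurt: +28.0 g protein for $1.60 (total $1.60, still need 82.0 g).
Take 2 servings of chicken breast: +54.0 g protein for $4.60 (total $6.20, still need 28.0 g).
Take 1 serving of whole-barley bread: +3.0 g protein for $0.30 (total $6.50, still need 25.0 g).
Take 2 servings of brown rice: +8.0 g protein for $1.10 (total $7.60, still need 17.0 g).
Take 0.8095 servings of salmon: +17.0 g protein for $2.63 (total $10.23, still need 0.0 g).
Greedy by cheapest-per-g is optimal for a single linear constraint, so the minimum cost is $10.23.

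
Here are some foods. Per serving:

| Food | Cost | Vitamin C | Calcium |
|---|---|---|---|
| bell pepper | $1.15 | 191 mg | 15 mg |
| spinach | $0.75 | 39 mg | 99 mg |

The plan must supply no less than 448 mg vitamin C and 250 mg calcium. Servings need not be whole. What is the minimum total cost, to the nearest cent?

$3.85

The cheapest plan sits at a corner of the feasible region — with two constraints it uses at most two foods.
bell pepper only: max(448/191, 250/15) = 16.67 servings → $19.17.
spinach only: max(448/39, 250/99) = 11.49 servings → $8.62.
bell pepper + spinach with both tight: 1.888 servings and 2.239 servings → $3.85.
The minimum over all feasible corners is $3.85.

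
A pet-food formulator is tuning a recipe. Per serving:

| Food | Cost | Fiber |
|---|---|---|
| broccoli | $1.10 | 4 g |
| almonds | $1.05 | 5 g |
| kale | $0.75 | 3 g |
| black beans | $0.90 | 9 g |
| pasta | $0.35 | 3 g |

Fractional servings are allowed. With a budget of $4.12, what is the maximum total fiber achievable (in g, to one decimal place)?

Fiber per dollar: black beans 10, pasta 8.571, almonds 4.762, kale 4, broccoli 3.636.
With no serving limits, spend the whole cost allowance on black beans: $4.12 / $0.90 × 9 g = 41.2 g.

41.2 g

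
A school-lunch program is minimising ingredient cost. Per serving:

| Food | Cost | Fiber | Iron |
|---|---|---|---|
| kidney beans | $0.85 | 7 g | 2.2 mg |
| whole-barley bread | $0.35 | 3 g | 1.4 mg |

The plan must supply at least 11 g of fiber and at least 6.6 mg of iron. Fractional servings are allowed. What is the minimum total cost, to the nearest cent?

$1.65

With two linear requirements the optimum uses one or two foods; enumerate the corners.
kidney beans only: max(11/7, 6.6/2.2) = 3 servings → $2.55.
whole-barley bread only: max(11/3, 6.6/1.4) = 4.714 servings → $1.65.
kidney beans + whole-barley bread: intersection lies outside the first quadrant.
So the least-cost plan costs $1.65.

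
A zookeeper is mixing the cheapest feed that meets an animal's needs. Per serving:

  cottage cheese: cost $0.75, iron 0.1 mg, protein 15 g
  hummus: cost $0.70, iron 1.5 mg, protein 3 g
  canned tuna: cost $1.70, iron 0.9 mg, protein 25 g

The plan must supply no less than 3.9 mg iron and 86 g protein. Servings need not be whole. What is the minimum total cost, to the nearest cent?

$5.54

A basic optimal solution has at most two foods positive. Try each food alone and each pair with both targets met exactly.
cottage cheese only: max(3.9/0.1, 86/15) = 39 servings → $29.25.
hummus only: max(3.9/1.5, 86/3) = 28.67 servings → $20.07.
canned tuna only: max(3.9/0.9, 86/25) = 4.333 servings → $7.37.
cottage cheese + hummus with both tight: 5.284 servings and 2.248 servings → $5.54.
cottage cheese + canned tuna: intersection lies outside the first quadrant.
hummus + canned tuna with both tight: 0.5776 servings and 3.371 servings → $6.13.
Cheapest feasible corner: $5.54.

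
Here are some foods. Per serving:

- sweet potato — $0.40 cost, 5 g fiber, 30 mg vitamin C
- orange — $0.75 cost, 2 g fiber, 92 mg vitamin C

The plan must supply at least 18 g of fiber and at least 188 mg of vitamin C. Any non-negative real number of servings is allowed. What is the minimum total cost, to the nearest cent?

$2.03

sweet potato only: max(18/5, 188/30) = 6.267 servings → $2.51.
orange only: max(18/2, 188/92) = 9 servings → $6.75.
sweet potato + orange with both tight: 3.2 servings and 1 serving → $2.03.
So the least-cost plan costs $2.03.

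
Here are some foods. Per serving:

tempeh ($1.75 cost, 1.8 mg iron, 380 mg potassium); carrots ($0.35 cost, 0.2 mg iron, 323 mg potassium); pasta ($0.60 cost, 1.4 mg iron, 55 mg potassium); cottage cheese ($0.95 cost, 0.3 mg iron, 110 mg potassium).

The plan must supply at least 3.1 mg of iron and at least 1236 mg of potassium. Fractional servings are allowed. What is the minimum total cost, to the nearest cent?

Check every corner: each single food scaled to meet both minima, and each pair solved so both constraints bind.
tempeh only: max(3.1/1.8, 1236/380) = 3.253 servings → $5.69.
carrots only: max(3.1/0.2, 1236/323) = 15.5 servings → $5.42.
pasta only: max(3.1/1.4, 1236/55) = 22.47 servings → $13.48.
cottage cheese only: max(3.1/0.3, 1236/110) = 11.24 servings → $10.67.
tempeh + carrots with both tight: 1.492 servings and 2.071 servings → $3.34.
tempeh + pasta: intersection lies outside the first quadrant.
tempeh + cottage cheese with both targets exact would need a negative amount; discard.
carrots + pasta with both tight: 3.536 servings and 1.709 servings → $2.26.
carrots + cottage cheese with both tight: 0.3979 servings and 10.07 servings → $9.70.
pasta + cottage cheese with both targets exact would need a negative amount; discard.
So the least-cost plan costs $2.26.

$2.26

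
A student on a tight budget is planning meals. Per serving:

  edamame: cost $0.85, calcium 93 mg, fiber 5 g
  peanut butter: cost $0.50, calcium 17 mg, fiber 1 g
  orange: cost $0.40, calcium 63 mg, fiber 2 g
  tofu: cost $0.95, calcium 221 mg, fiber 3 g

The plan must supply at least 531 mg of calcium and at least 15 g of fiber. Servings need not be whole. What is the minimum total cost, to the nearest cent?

$3.16

For a min-cost LP with two ≥-constraints, a basic feasible solution has at most two positive variables.
edamame only: max(531/93, 15/5) = 5.71 servings → $4.85.
peanut butter only: max(531/17, 15/1) = 31.24 servings → $15.62.
orange only: max(531/63, 15/2) = 8.429 servings → $3.37.
tofu only: max(531/221, 15/3) = 5 servings → $4.75.
edamame + peanut butter with both targets exact would need a negative amount; discard.
edamame + orange: the both-tight solution has a negative serving — not a feasible corner.
edamame + tofu with both tight: 2.085 servings and 1.525 servings → $3.22.
peanut butter + orange: the both-tight solution has a negative serving — not a feasible corner.
peanut butter + tofu with both tight: 10.13 servings and 1.624 servings → $6.61.
orange + tofu with both tight: 6.806 servings and 0.4625 servings → $3.16.
The minimum over all feasible corners is $3.16.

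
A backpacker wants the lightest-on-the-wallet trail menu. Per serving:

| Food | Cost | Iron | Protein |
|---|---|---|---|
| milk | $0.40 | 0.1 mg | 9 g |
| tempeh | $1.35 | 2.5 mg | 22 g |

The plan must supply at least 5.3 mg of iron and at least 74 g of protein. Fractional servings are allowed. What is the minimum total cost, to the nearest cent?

The cheapest plan sits at a corner of the feasible region — with two constraints it uses at most two foods.
milk only: max(5.3/0.1, 74/9) = 53 servings → $21.20.
tempeh only: max(5.3/2.5, 74/22) = 3.364 servings → $4.54.
milk + tempeh with both tight: 3.369 servings and 1.985 servings → $4.03.
Cheapest feasible corner: $4.03.

$4.03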